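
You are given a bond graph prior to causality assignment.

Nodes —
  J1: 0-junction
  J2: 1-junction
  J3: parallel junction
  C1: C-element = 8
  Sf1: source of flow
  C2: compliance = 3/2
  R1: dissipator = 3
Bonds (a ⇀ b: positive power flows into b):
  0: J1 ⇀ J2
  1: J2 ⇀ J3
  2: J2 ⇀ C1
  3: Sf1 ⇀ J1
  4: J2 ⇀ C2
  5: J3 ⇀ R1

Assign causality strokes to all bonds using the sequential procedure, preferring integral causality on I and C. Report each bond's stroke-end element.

bond 0 stroke at J1
bond 1 stroke at J2
bond 2 stroke at J2
bond 3 stroke at Sf1
bond 4 stroke at J2
bond 5 stroke at J3

β3 stroke→Sf1  (Sf1 fixes flow; stroke at Sf1)
β0 stroke→J1  (only one effort-in slot at J1)
β1 stroke→J2  (common-f at J2 fixed by 0)
β2 stroke→J2  (1-jn J2 has f-setter on 0)
β4 stroke→J2  (J2 flow already set via bond 0)
β5 stroke→J3  (only one effort-in slot at J3)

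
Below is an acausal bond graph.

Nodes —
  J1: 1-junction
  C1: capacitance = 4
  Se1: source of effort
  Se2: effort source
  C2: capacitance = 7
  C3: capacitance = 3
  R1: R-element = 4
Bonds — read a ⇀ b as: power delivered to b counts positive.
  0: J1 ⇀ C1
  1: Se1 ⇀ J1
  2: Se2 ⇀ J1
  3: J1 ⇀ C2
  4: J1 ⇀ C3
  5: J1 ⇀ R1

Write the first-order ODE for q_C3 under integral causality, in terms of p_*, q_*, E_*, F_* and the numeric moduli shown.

dq_C3/dt = E_Se1/4 + E_Se2/4 - q_C1/16 - q_C2/28 - q_C3/12

#1 |J1  (Se1: effort source, stroke at far end)
#2 |J1  (Se2: effort source, stroke at far end)
#0 |J1  (C1: C, integral causality)
#3 |J1  (C2 integral (e out))
#4 |J1  (C3 integral (e out))
#5 |R1  (J1 needs exactly one f-in)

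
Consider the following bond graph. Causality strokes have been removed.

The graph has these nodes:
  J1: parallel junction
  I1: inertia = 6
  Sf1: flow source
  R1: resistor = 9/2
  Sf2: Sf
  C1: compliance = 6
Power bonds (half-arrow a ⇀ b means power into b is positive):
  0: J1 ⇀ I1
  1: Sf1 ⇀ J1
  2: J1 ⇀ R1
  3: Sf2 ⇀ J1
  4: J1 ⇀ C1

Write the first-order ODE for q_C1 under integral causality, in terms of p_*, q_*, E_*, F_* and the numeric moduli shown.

dq_C1/dt = F_Sf1 + F_Sf2 - p_I1/6 - q_C1/27

b1 stroke at Sf1  (Sf1: flow source, stroke at near end)
b3 stroke at Sf2  (Sf2 (Sf) sets flow on bond)
b0 stroke at I1  (I1 integral (f out))
b4 stroke at J1  (C1 integral (e out))
b2 stroke at R1  (J1: bond 4 brought effort, rest push out)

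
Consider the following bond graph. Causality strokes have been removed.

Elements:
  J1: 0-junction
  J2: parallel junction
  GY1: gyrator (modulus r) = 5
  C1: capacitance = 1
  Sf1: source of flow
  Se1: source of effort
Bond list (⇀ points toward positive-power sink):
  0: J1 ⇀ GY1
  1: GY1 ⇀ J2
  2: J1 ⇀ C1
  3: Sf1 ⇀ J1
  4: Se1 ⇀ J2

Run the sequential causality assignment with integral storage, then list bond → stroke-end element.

#3 →Sf1  (Sf1 (Sf) sets flow on bond)
#4 →J2  (Se1 (Se) sets effort on bond)
#1 →GY1  (J2: bond 4 brought effort, rest push out)
#0 →GY1  (through GY1, causality inverts; strokes same side of GY1)
#2 →J1  (only one effort-in slot at J1)

#0 |GY1
#1 |GY1
#2 |J1
#3 |Sf1
#4 |J2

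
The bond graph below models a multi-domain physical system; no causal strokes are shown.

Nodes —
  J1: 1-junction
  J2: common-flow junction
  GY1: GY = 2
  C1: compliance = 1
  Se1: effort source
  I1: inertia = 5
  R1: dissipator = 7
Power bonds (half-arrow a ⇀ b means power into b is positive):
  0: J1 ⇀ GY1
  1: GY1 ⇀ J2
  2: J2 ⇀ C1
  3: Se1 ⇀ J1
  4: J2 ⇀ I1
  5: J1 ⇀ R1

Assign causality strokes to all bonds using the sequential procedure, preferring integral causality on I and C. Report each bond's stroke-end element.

#0 →J1
#1 →J2
#2 →J2
#3 →J1
#4 →I1
#5 →R1

#3 stroke at J1  (source Se1 imposes e)
#2 stroke at J2  (C1 outputs effort q/C1)
#4 stroke at I1  (I1 integral (f out))
#1 stroke at J2  (common-f at J2 fixed by 4)
#0 stroke at J1  (GY1 both-in/both-out from 1)
#5 stroke at R1  (J1: last free bond brings flow in)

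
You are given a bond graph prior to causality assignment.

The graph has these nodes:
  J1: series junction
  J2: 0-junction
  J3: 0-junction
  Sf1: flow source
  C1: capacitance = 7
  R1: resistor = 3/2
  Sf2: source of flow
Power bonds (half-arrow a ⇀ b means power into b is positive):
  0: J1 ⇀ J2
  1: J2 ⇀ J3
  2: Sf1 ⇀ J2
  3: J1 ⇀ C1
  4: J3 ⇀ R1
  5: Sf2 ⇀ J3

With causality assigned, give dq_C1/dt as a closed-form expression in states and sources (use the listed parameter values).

b2 →Sf1  (Sf1 fixes flow; stroke at Sf1)
b5 →Sf2  (source Sf2 imposes f)
b3 →J1  (prefer integral on C1)
b0 →J2  (J1 needs exactly one f-in)
b1 →J3  (J2 effort already set via bond 0)
b4 →R1  (J3 effort already set via bond 1)

dq_C1/dt = -F_Sf1 - F_Sf2 - 2*q_C1/21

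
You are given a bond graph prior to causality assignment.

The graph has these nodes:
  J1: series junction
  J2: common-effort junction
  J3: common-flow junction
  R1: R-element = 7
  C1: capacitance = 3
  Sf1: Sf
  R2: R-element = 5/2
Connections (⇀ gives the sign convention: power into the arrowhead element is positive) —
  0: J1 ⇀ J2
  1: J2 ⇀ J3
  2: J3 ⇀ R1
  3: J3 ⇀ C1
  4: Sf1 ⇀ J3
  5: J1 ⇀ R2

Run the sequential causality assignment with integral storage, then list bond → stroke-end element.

#4 |Sf1  (Sf1: flow source, stroke at near end)
#1 |J3  (1-jn J3 has f-setter on 4)
#2 |J3  (J3: bond 4 brought flow, rest push out)
#3 |J3  (J3: bond 4 brought flow, rest push out)
#0 |J2  (closing 0-jn rule on J2)
#5 |J1  (1-jn J1 has f-setter on 0)

bond 0 →J2
bond 1 →J3
bond 2 →J3
bond 3 →J3
bond 4 →Sf1
bond 5 →J1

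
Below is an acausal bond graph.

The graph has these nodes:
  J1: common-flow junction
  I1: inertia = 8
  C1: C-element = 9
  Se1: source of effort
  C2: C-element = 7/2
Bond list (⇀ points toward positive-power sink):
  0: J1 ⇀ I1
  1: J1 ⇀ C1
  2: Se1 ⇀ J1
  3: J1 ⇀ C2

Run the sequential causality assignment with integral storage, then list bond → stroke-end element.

bond 2 stroke→J1  (source Se1 imposes e)
bond 0 stroke→I1  (I1 integral (f out))
bond 1 stroke→J1  (common-f at J1 fixed by 0)
bond 3 stroke→J1  (J1: bond 0 brought flow, rest push out)

bond 0 stroke→I1
bond 1 stroke→J1
bond 2 stroke→J1
bond 3 stroke→J1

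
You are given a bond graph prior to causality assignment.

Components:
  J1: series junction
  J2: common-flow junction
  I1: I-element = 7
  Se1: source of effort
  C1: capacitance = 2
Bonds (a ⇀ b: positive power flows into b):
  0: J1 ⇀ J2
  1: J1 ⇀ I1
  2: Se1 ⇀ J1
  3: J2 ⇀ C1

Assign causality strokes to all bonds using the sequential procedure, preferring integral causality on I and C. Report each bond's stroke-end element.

bond 0 stroke at J1
bond 1 stroke at I1
bond 2 stroke at J1
bond 3 stroke at J2

#2 →J1  (Se1: effort source, stroke at far end)
#1 →I1  (I1: I, integral causality)
#0 →J1  (common-f at J1 fixed by 1)
#3 →J2  (1-jn J2 has f-setter on 0)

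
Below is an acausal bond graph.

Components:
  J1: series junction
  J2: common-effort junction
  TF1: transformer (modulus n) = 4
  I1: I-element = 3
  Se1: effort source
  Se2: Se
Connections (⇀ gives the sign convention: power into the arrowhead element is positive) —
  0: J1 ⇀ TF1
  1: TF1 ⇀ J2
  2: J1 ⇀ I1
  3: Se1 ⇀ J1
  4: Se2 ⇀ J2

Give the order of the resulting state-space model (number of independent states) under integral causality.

β3 |J1  (source Se1 imposes e)
β4 |J2  (Se2 fixes effort; stroke away)
β1 |TF1  (0-jn J2 has e-setter on 4)
β0 |J1  (TF1: transformer flips bond 1)
β2 |I1  (closing 1-jn rule on J1)

1  (I1 all integral)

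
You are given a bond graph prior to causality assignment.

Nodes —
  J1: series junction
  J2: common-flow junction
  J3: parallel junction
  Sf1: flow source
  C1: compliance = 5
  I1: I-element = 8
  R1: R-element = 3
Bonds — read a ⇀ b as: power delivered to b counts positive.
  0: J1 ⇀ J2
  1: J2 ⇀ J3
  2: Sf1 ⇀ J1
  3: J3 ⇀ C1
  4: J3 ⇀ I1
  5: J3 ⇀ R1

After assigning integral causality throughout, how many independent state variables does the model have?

bond 2 stroke at Sf1  (source Sf1 imposes f)
bond 0 stroke at J1  (common-f at J1 fixed by 2)
bond 1 stroke at J2  (common-f at J2 fixed by 0)
bond 3 stroke at J3  (C1 outputs effort q/C1)
bond 4 stroke at I1  (common-e at J3 fixed by 3)
bond 5 stroke at R1  (0-jn J3 has e-setter on 3)

2  (C1, I1 all integral)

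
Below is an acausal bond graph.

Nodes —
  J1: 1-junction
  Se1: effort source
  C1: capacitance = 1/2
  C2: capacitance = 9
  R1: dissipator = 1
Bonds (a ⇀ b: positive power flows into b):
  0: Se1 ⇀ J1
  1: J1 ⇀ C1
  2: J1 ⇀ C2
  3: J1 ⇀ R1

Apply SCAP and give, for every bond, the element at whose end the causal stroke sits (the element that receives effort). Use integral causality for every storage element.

#0 |J1  (source Se1 imposes e)
#1 |J1  (prefer integral on C1)
#2 |J1  (prefer integral on C2)
#3 |R1  (J1 needs exactly one f-in)

#0 stroke→J1
#1 stroke→J1
#2 stroke→J1
#3 stroke→R1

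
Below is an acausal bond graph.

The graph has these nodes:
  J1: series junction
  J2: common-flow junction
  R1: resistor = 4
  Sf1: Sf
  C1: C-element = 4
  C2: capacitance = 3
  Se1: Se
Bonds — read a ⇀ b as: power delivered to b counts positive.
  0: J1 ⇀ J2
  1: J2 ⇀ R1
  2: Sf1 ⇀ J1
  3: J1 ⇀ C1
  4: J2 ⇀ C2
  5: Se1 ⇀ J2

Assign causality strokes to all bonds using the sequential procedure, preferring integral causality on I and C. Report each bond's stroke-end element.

β2 |Sf1  (Sf1 (Sf) sets flow on bond)
β5 |J2  (Se1: effort source, stroke at far end)
β0 |J1  (J1 flow already set via bond 2)
β3 |J1  (J1 flow already set via bond 2)
β1 |J2  (common-f at J2 fixed by 0)
β4 |J2  (1-jn J2 has f-setter on 0)

b0 stroke at J1
b1 stroke at J2
b2 stroke at Sf1
b3 stroke at J1
b4 stroke at J2
b5 stroke at J2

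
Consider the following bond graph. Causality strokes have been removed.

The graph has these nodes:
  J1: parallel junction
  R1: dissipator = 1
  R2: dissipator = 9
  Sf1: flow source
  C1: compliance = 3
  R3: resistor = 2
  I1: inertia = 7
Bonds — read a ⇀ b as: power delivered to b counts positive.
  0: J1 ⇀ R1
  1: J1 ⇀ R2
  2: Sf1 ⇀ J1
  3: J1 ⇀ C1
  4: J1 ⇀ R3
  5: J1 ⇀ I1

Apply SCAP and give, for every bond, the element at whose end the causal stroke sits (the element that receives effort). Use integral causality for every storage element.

β2 stroke→Sf1  (source Sf1 imposes f)
β3 stroke→J1  (C1: C, integral causality)
β0 stroke→R1  (J1 effort already set via bond 3)
β1 stroke→R2  (0-jn J1 has e-setter on 3)
β4 stroke→R3  (J1 effort already set via bond 3)
β5 stroke→I1  (J1: bond 3 brought effort, rest push out)

#0 |R1
#1 |R2
#2 |Sf1
#3 |J1
#4 |R3
#5 |I1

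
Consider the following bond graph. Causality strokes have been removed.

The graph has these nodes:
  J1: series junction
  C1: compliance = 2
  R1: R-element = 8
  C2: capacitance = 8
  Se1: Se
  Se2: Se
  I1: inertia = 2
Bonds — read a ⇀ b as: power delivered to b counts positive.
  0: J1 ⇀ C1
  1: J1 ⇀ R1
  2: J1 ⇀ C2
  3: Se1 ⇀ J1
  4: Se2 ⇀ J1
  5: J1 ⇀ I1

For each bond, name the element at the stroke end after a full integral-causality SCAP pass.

b0 stroke→J1
b1 stroke→J1
b2 stroke→J1
b3 stroke→J1
b4 stroke→J1
b5 stroke→I1

β3 stroke→J1  (source Se1 imposes e)
β4 stroke→J1  (Se2 (Se) sets effort on bond)
β0 stroke→J1  (C1 outputs effort q/C1)
β2 stroke→J1  (prefer integral on C2)
β5 stroke→I1  (I1 outputs flow p/I1)
β1 stroke→J1  (1-jn J1 has f-setter on 5)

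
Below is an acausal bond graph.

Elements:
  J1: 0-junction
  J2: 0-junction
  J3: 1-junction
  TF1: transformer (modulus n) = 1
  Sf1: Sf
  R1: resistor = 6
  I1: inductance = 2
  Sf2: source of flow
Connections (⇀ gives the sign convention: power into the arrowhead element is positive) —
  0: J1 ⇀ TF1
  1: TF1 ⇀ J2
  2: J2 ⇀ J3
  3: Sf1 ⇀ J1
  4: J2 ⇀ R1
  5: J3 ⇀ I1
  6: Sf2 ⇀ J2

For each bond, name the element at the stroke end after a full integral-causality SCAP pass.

#3 →Sf1  (Sf1: flow source, stroke at near end)
#6 →Sf2  (Sf2 fixes flow; stroke at Sf2)
#0 →J1  (only one effort-in slot at J1)
#1 →TF1  (TF1: transformer flips bond 0)
#5 →I1  (I1 integral (f out))
#2 →J3  (J3: bond 5 brought flow, rest push out)
#4 →J2  (J2 needs exactly one e-in)

b0 |J1
b1 |TF1
b2 |J3
b3 |Sf1
b4 |J2
b5 |I1
b6 |Sf2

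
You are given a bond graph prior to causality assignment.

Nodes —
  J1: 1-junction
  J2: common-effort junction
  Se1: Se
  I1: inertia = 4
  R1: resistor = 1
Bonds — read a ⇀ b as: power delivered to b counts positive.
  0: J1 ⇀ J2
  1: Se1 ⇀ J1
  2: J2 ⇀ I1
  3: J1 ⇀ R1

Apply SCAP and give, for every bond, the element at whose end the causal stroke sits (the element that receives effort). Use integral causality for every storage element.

#0 →J2
#1 →J1
#2 →I1
#3 →J1

b1 stroke→J1  (Se1 fixes effort; stroke away)
b2 stroke→I1  (I1 integral (f out))
b0 stroke→J2  (only one effort-in slot at J2)
b3 stroke→J1  (common-f at J1 fixed by 0)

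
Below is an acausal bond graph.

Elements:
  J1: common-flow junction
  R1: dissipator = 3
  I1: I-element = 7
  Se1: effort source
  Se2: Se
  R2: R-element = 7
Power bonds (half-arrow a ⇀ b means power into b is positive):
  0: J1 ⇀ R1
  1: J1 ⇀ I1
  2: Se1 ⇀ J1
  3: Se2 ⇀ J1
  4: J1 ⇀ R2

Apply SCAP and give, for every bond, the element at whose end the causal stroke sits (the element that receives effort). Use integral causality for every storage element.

bond 0 stroke→J1
bond 1 stroke→I1
bond 2 stroke→J1
bond 3 stroke→J1
bond 4 stroke→J1

#2 →J1  (Se1 fixes effort; stroke away)
#3 →J1  (source Se2 imposes e)
#1 →I1  (I1 outputs flow p/I1)
#0 →J1  (1-jn J1 has f-setter on 1)
#4 →J1  (J1: bond 1 brought flow, rest push out)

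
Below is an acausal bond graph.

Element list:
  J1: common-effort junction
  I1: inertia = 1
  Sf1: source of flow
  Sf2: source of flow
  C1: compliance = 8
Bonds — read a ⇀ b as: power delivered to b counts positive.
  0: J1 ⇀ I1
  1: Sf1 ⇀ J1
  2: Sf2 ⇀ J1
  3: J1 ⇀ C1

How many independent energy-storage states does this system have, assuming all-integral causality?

2  (C1, I1 all integral)

bond 1 →Sf1  (Sf1 (Sf) sets flow on bond)
bond 2 →Sf2  (Sf2 fixes flow; stroke at Sf2)
bond 0 →I1  (I1 integral (f out))
bond 3 →J1  (J1 needs exactly one e-in)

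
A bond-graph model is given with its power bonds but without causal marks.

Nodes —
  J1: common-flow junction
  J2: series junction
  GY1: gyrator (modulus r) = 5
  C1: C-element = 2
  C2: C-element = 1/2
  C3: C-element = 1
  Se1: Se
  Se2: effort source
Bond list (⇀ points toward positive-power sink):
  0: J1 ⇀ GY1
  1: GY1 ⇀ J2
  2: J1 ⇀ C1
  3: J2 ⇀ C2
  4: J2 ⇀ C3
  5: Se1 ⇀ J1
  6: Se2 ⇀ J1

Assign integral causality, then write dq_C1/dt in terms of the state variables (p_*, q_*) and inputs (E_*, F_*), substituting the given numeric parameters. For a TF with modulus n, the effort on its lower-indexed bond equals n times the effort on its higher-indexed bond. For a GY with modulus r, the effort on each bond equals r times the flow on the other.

#5 stroke→J1  (source Se1 imposes e)
#6 stroke→J1  (source Se2 imposes e)
#2 stroke→J1  (prefer integral on C1)
#0 stroke→GY1  (only one flow-in slot at J1)
#1 stroke→GY1  (GY1: gyrator matches bond 0)
#3 stroke→J2  (J2: bond 1 brought flow, rest push out)
#4 stroke→J2  (common-f at J2 fixed by 1)

dq_C1/dt = 2*q_C2/5 + q_C3/5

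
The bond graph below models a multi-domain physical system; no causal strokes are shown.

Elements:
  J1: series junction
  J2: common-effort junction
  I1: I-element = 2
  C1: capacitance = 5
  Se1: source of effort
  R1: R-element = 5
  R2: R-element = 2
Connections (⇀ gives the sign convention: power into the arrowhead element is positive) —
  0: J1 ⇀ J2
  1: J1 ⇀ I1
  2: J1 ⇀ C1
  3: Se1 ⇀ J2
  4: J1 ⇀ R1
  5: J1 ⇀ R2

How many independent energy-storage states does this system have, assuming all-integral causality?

β3 stroke at J2  (Se1: effort source, stroke at far end)
β0 stroke at J1  (0-jn J2 has e-setter on 3)
β1 stroke at I1  (prefer integral on I1)
β2 stroke at J1  (J1 flow already set via bond 1)
β4 stroke at J1  (common-f at J1 fixed by 1)
β5 stroke at J1  (J1: bond 1 brought flow, rest push out)

2  (C1, I1 all integral)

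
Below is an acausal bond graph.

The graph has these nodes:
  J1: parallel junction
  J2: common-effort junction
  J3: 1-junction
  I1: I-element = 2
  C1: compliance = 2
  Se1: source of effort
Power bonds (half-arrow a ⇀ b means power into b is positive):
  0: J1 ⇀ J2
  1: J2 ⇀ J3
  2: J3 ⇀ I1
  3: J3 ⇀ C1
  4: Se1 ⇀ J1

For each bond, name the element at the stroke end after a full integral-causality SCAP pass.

bond 4 stroke at J1  (Se1: effort source, stroke at far end)
bond 0 stroke at J2  (J1: bond 4 brought effort, rest push out)
bond 1 stroke at J3  (0-jn J2 has e-setter on 0)
bond 2 stroke at I1  (prefer integral on I1)
bond 3 stroke at J3  (J3 flow already set via bond 2)

#0 stroke at J2
#1 stroke at J3
#2 stroke at I1
#3 stroke at J3
#4 stroke at J1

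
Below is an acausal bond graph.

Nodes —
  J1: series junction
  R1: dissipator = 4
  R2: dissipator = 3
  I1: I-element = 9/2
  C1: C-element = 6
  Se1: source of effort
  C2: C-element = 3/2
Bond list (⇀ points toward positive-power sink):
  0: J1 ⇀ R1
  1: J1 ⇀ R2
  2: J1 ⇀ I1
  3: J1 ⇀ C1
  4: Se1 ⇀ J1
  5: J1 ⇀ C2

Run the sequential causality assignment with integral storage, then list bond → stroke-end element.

#4 stroke at J1  (Se1 (Se) sets effort on bond)
#2 stroke at I1  (I1 outputs flow p/I1)
#0 stroke at J1  (J1: bond 2 brought flow, rest push out)
#1 stroke at J1  (J1: bond 2 brought flow, rest push out)
#3 stroke at J1  (common-f at J1 fixed by 2)
#5 stroke at J1  (1-jn J1 has f-setter on 2)

#0 →J1
#1 →J1
#2 →I1
#3 →J1
#4 →J1
#5 →J1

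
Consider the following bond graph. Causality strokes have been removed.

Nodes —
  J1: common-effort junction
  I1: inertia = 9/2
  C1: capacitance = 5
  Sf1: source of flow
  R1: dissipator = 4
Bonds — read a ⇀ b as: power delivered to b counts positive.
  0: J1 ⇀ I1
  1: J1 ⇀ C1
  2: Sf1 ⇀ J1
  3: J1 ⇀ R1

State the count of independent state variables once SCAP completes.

#2 stroke→Sf1  (Sf1: flow source, stroke at near end)
#0 stroke→I1  (I1 integral (f out))
#1 stroke→J1  (prefer integral on C1)
#3 stroke→R1  (J1: bond 1 brought effort, rest push out)

2  (C1, I1 all integral)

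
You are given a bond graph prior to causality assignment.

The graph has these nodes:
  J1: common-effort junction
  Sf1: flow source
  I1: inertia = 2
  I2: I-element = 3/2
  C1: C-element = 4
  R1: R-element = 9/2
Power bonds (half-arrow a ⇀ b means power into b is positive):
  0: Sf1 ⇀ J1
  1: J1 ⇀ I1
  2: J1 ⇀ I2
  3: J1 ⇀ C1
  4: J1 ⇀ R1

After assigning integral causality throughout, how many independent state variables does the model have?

3  (C1, I1, I2 all integral)

b0 stroke→Sf1  (Sf1 fixes flow; stroke at Sf1)
b1 stroke→I1  (prefer integral on I1)
b2 stroke→I2  (I2 outputs flow p/I2)
b3 stroke→J1  (C1: C, integral causality)
b4 stroke→R1  (J1: bond 3 brought effort, rest push out)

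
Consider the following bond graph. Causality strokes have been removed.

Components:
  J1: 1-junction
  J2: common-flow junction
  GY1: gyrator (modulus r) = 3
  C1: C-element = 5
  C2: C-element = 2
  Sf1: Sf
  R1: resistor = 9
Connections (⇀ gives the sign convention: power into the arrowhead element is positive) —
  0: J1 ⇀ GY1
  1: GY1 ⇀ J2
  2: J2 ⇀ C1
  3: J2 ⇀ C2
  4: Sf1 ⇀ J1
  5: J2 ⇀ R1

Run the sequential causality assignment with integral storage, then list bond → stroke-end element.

b4 stroke→Sf1  (Sf1 (Sf) sets flow on bond)
b0 stroke→J1  (1-jn J1 has f-setter on 4)
b1 stroke→J2  (through GY1, causality inverts; strokes same side of GY1)
b2 stroke→J2  (prefer integral on C1)
b3 stroke→J2  (prefer integral on C2)
b5 stroke→R1  (closing 1-jn rule on J2)

b0 →J1
b1 →J2
b2 →J2
b3 →J2
b4 →Sf1
b5 →R1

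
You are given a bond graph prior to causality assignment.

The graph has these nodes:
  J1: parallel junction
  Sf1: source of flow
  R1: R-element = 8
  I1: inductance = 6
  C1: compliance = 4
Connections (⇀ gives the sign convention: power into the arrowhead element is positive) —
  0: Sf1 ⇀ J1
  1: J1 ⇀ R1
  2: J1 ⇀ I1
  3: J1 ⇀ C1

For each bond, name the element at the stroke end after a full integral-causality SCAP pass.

β0 →Sf1  (Sf1: flow source, stroke at near end)
β2 →I1  (I1 outputs flow p/I1)
β3 →J1  (C1 integral (e out))
β1 →R1  (0-jn J1 has e-setter on 3)

β0 stroke→Sf1
β1 stroke→R1
β2 stroke→I1
β3 stroke→J1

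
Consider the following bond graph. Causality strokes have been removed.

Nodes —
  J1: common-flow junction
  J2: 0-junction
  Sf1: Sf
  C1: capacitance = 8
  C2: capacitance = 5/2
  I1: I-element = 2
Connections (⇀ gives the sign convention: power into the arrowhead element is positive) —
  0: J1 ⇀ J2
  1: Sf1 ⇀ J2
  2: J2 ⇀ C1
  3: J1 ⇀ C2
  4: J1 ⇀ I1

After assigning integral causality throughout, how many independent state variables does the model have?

b1 |Sf1  (Sf1 fixes flow; stroke at Sf1)
b2 |J2  (prefer integral on C1)
b0 |J1  (J2 effort already set via bond 2)
b3 |J1  (C2 integral (e out))
b4 |I1  (only one flow-in slot at J1)

3  (C1, C2, I1 all integral)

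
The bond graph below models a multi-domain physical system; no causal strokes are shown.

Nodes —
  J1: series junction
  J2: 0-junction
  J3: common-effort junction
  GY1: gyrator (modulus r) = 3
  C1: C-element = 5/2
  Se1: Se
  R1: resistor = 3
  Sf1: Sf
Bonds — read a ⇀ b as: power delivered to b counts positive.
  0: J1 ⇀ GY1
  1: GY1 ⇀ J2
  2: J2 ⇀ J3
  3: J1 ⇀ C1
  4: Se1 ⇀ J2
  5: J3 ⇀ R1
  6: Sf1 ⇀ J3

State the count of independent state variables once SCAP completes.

1  (C1 all integral)

bond 4 |J2  (Se1 (Se) sets effort on bond)
bond 6 |Sf1  (Sf1 fixes flow; stroke at Sf1)
bond 1 |GY1  (common-e at J2 fixed by 4)
bond 2 |J3  (common-e at J2 fixed by 4)
bond 5 |R1  (common-e at J3 fixed by 2)
bond 0 |GY1  (GY1 both-in/both-out from 1)
bond 3 |J1  (common-f at J1 fixed by 0)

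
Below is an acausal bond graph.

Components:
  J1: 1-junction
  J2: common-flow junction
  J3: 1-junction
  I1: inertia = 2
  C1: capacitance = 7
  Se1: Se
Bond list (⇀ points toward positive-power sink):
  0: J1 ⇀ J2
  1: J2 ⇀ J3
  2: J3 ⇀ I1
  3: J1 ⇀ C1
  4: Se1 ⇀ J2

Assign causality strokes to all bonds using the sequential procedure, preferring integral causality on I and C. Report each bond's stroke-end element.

β0 |J2
β1 |J3
β2 |I1
β3 |J1
β4 |J2

#4 |J2  (Se1: effort source, stroke at far end)
#2 |I1  (prefer integral on I1)
#1 |J3  (J3 flow already set via bond 2)
#0 |J2  (J2: bond 1 brought flow, rest push out)
#3 |J1  (J1 flow already set via bond 0)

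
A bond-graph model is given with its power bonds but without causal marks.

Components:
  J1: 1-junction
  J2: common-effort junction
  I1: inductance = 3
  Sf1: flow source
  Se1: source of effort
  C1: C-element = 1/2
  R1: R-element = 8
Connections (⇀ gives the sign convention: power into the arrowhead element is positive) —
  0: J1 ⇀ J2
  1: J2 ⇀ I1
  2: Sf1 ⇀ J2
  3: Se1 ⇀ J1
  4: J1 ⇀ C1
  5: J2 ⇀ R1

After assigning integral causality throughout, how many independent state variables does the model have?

b2 |Sf1  (Sf1: flow source, stroke at near end)
b3 |J1  (source Se1 imposes e)
b1 |I1  (prefer integral on I1)
b4 |J1  (C1: C, integral causality)
b0 |J2  (J1 needs exactly one f-in)
b5 |R1  (common-e at J2 fixed by 0)

2  (C1, I1 all integral)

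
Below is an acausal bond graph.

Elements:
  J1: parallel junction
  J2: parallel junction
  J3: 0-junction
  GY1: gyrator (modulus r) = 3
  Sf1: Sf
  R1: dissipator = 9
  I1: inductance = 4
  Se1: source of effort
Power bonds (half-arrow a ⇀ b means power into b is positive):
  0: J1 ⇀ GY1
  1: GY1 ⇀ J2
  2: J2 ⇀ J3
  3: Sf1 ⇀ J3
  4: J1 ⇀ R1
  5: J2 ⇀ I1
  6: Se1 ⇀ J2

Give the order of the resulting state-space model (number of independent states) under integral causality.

1  (I1 all integral)

#3 stroke→Sf1  (Sf1 (Sf) sets flow on bond)
#6 stroke→J2  (source Se1 imposes e)
#1 stroke→GY1  (J2: bond 6 brought effort, rest push out)
#2 stroke→J3  (J2 effort already set via bond 6)
#5 stroke→I1  (J2: bond 6 brought effort, rest push out)
#0 stroke→GY1  (GY GY1: same side as bond 1)
#4 stroke→J1  (closing 0-jn rule on J1)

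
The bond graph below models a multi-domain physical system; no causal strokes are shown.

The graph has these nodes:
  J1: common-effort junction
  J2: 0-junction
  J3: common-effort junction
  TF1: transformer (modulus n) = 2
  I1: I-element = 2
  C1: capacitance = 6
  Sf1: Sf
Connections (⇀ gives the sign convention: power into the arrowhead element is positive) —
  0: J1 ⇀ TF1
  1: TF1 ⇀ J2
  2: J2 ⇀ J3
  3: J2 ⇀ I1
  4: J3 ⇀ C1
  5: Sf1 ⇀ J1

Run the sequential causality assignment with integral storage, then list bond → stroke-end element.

β5 |Sf1  (source Sf1 imposes f)
β0 |J1  (only one effort-in slot at J1)
β1 |TF1  (TF1 one-in-one-out from 0)
β3 |I1  (I1: I, integral causality)
β2 |J2  (closing 0-jn rule on J2)
β4 |J3  (closing 0-jn rule on J3)

b0 |J1
b1 |TF1
b2 |J2
b3 |I1
b4 |J3
b5 |Sf1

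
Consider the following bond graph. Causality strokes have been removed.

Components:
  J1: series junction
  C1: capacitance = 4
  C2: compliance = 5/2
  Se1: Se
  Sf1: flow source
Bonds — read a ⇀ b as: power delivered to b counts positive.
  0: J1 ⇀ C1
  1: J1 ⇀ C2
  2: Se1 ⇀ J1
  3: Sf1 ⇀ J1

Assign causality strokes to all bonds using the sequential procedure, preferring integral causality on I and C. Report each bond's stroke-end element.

β2 stroke at J1  (Se1 fixes effort; stroke away)
β3 stroke at Sf1  (Sf1 fixes flow; stroke at Sf1)
β0 stroke at J1  (common-f at J1 fixed by 3)
β1 stroke at J1  (J1 flow already set via bond 3)

b0 stroke at J1
b1 stroke at J1
b2 stroke at J1
b3 stroke at Sf1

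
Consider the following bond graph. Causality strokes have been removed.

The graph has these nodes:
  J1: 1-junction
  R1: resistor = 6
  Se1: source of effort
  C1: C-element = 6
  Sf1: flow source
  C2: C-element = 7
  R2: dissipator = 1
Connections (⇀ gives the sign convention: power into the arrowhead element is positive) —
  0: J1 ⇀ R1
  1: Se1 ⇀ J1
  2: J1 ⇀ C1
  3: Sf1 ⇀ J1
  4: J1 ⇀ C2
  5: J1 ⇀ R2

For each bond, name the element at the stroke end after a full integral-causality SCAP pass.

#0 →J1
#1 →J1
#2 →J1
#3 →Sf1
#4 →J1
#5 →J1

β1 stroke at J1  (Se1 (Se) sets effort on bond)
β3 stroke at Sf1  (Sf1 fixes flow; stroke at Sf1)
β0 stroke at J1  (common-f at J1 fixed by 3)
β2 stroke at J1  (common-f at J1 fixed by 3)
β4 stroke at J1  (1-jn J1 has f-setter on 3)
β5 stroke at J1  (1-jn J1 has f-setter on 3)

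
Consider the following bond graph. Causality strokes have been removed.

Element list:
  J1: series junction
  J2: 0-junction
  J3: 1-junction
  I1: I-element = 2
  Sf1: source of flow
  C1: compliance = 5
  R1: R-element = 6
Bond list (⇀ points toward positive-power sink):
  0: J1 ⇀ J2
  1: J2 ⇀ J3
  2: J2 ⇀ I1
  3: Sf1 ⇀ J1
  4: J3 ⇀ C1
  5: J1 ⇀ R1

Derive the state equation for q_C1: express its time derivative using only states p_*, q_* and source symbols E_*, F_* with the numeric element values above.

β3 stroke at Sf1  (source Sf1 imposes f)
β0 stroke at J1  (common-f at J1 fixed by 3)
β5 stroke at J1  (J1: bond 3 brought flow, rest push out)
β2 stroke at I1  (I1: I, integral causality)
β1 stroke at J2  (only one effort-in slot at J2)
β4 stroke at J3  (common-f at J3 fixed by 1)

dq_C1/dt = F_Sf1 - p_I1/2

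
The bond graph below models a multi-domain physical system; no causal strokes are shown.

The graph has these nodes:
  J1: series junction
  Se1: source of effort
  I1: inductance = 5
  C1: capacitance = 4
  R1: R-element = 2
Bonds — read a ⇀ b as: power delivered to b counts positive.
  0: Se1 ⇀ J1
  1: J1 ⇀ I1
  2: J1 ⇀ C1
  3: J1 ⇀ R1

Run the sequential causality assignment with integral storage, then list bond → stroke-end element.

b0 →J1  (Se1: effort source, stroke at far end)
b1 →I1  (I1: I, integral causality)
b2 →J1  (J1 flow already set via bond 1)
b3 →J1  (J1 flow already set via bond 1)

β0 |J1
β1 |I1
β2 |J1
β3 |J1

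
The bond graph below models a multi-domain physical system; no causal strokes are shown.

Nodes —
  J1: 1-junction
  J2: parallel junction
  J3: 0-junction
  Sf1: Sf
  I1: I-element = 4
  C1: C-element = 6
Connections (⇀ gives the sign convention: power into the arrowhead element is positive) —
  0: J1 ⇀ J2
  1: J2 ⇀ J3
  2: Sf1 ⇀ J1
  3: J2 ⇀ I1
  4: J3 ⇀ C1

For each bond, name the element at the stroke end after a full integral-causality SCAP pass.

#0 stroke→J1
#1 stroke→J2
#2 stroke→Sf1
#3 stroke→I1
#4 stroke→J3

β2 stroke→Sf1  (source Sf1 imposes f)
β0 stroke→J1  (common-f at J1 fixed by 2)
β3 stroke→I1  (prefer integral on I1)
β1 stroke→J2  (closing 0-jn rule on J2)
β4 stroke→J3  (J3 needs exactly one e-in)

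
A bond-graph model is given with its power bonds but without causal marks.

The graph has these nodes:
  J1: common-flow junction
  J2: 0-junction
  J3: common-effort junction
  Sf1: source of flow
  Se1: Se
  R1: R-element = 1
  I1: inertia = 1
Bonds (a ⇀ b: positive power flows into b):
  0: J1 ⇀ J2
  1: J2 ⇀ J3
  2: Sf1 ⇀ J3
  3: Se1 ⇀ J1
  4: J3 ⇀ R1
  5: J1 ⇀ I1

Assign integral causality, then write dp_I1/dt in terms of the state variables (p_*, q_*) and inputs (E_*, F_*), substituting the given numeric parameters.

b2 stroke→Sf1  (source Sf1 imposes f)
b3 stroke→J1  (source Se1 imposes e)
b5 stroke→I1  (I1: I, integral causality)
b0 stroke→J1  (J1: bond 5 brought flow, rest push out)
b1 stroke→J2  (closing 0-jn rule on J2)
b4 stroke→J3  (J3 needs exactly one e-in)

dp_I1/dt = E_Se1 - F_Sf1 - p_I1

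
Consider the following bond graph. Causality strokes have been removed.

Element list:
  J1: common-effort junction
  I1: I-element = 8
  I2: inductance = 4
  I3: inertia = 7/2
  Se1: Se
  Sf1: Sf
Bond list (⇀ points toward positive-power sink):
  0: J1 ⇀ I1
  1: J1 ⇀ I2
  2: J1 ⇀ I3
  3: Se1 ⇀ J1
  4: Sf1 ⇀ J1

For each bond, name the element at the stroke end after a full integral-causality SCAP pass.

b0 stroke at I1
b1 stroke at I2
b2 stroke at I3
b3 stroke at J1
b4 stroke at Sf1

bond 3 →J1  (Se1 fixes effort; stroke away)
bond 4 →Sf1  (Sf1: flow source, stroke at near end)
bond 0 →I1  (common-e at J1 fixed by 3)
bond 1 →I2  (common-e at J1 fixed by 3)
bond 2 →I3  (0-jn J1 has e-setter on 3)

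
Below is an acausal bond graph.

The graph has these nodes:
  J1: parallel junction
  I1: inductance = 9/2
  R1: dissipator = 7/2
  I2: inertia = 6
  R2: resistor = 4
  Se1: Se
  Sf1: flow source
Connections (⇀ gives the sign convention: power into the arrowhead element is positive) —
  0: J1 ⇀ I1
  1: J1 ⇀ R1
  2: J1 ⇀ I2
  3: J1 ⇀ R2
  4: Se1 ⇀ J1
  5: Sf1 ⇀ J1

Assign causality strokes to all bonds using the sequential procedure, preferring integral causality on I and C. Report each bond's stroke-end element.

bond 0 →I1
bond 1 →R1
bond 2 →I2
bond 3 →R2
bond 4 →J1
bond 5 →Sf1

β4 stroke→J1  (Se1 (Se) sets effort on bond)
β5 stroke→Sf1  (source Sf1 imposes f)
β0 stroke→I1  (common-e at J1 fixed by 4)
β1 stroke→R1  (0-jn J1 has e-setter on 4)
β2 stroke→I2  (common-e at J1 fixed by 4)
β3 stroke→R2  (0-jn J1 has e-setter on 4)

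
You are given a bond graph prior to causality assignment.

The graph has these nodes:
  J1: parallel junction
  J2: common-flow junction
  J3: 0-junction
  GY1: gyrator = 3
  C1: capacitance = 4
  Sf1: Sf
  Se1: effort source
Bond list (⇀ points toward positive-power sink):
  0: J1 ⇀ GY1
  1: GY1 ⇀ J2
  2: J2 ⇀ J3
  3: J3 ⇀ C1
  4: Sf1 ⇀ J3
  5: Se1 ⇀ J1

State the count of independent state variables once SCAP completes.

1  (C1 all integral)

b4 stroke at Sf1  (Sf1: flow source, stroke at near end)
b5 stroke at J1  (Se1 (Se) sets effort on bond)
b0 stroke at GY1  (J1: bond 5 brought effort, rest push out)
b1 stroke at GY1  (GY GY1: same side as bond 0)
b2 stroke at J2  (J2: bond 1 brought flow, rest push out)
b3 stroke at J3  (J3: last free bond brings effort in)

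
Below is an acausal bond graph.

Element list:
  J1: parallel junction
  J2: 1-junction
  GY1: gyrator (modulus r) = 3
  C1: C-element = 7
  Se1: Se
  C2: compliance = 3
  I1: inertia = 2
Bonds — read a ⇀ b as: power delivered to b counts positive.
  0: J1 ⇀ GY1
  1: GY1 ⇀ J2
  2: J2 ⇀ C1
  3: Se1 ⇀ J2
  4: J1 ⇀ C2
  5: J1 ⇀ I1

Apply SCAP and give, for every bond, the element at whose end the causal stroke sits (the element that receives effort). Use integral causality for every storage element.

β3 |J2  (Se1 fixes effort; stroke away)
β2 |J2  (C1 integral (e out))
β1 |GY1  (J2: last free bond brings flow in)
β0 |GY1  (through GY1, causality inverts; strokes same side of GY1)
β4 |J1  (prefer integral on C2)
β5 |I1  (J1 effort already set via bond 4)

β0 →GY1
β1 →GY1
β2 →J2
β3 →J2
β4 →J1
β5 →I1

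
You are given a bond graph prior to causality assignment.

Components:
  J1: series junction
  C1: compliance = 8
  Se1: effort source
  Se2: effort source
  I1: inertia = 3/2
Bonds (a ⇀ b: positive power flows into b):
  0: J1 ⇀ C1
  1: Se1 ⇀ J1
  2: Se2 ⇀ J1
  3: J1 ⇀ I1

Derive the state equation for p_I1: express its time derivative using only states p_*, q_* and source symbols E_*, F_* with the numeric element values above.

dp_I1/dt = E_Se1 + E_Se2 - q_C1/8

b1 |J1  (Se1: effort source, stroke at far end)
b2 |J1  (Se2 fixes effort; stroke away)
b0 |J1  (C1 outputs effort q/C1)
b3 |I1  (J1 needs exactly one f-in)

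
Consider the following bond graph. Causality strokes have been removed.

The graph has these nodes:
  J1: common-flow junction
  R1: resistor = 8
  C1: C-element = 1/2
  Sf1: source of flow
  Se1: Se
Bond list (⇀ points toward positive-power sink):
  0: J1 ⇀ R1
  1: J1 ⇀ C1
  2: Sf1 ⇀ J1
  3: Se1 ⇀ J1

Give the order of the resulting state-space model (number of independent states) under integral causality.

b2 stroke→Sf1  (source Sf1 imposes f)
b3 stroke→J1  (Se1 (Se) sets effort on bond)
b0 stroke→J1  (common-f at J1 fixed by 2)
b1 stroke→J1  (J1 flow already set via bond 2)

1  (C1 all integral)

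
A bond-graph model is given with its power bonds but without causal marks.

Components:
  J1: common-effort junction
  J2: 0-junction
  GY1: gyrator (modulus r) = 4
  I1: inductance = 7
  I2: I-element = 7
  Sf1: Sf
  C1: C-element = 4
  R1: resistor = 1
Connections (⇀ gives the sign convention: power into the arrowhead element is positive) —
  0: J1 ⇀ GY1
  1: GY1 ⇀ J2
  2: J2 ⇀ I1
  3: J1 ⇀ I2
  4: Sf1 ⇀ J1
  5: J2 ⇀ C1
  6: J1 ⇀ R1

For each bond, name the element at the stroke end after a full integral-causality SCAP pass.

#0 →GY1
#1 →GY1
#2 →I1
#3 →I2
#4 →Sf1
#5 →J2
#6 →J1

#4 |Sf1  (Sf1 (Sf) sets flow on bond)
#2 |I1  (prefer integral on I1)
#3 |I2  (prefer integral on I2)
#5 |J2  (C1 outputs effort q/C1)
#1 |GY1  (common-e at J2 fixed by 5)
#0 |GY1  (through GY1, causality inverts; strokes same side of GY1)
#6 |J1  (closing 0-jn rule on J1)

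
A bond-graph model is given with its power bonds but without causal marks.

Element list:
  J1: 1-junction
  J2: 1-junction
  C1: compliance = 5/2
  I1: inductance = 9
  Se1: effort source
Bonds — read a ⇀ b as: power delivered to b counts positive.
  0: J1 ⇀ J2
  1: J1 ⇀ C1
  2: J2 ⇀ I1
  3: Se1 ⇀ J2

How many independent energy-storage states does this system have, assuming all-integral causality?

β3 stroke at J2  (Se1: effort source, stroke at far end)
β1 stroke at J1  (C1 integral (e out))
β0 stroke at J2  (J1 needs exactly one f-in)
β2 stroke at I1  (only one flow-in slot at J2)

2  (C1, I1 all integral)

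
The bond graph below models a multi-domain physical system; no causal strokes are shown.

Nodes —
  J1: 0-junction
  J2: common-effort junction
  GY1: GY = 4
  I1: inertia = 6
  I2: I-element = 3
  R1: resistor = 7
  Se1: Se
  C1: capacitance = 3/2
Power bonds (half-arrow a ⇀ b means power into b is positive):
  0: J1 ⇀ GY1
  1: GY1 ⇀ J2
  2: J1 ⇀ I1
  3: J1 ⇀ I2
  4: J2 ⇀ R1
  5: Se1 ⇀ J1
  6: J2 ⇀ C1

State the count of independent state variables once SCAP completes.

3  (C1, I1, I2 all integral)

b5 stroke at J1  (source Se1 imposes e)
b0 stroke at GY1  (J1: bond 5 brought effort, rest push out)
b2 stroke at I1  (0-jn J1 has e-setter on 5)
b3 stroke at I2  (J1: bond 5 brought effort, rest push out)
b1 stroke at GY1  (GY GY1: same side as bond 0)
b6 stroke at J2  (C1 outputs effort q/C1)
b4 stroke at R1  (0-jn J2 has e-setter on 6)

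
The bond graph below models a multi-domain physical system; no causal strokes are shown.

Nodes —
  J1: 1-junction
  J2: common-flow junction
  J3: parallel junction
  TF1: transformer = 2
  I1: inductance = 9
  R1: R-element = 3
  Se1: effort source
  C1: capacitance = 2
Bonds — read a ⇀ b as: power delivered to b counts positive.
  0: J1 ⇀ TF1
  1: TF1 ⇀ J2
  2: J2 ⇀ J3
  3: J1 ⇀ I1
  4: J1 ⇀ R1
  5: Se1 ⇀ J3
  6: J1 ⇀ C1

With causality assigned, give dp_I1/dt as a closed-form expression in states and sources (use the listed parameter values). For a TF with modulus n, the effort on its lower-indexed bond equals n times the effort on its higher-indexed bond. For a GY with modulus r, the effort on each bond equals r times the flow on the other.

β5 stroke→J3  (Se1: effort source, stroke at far end)
β2 stroke→J2  (common-e at J3 fixed by 5)
β1 stroke→TF1  (closing 1-jn rule on J2)
β0 stroke→J1  (TF TF1: opposite of bond 1)
β3 stroke→I1  (prefer integral on I1)
β4 stroke→J1  (1-jn J1 has f-setter on 3)
β6 stroke→J1  (1-jn J1 has f-setter on 3)

dp_I1/dt = -2*E_Se1 - p_I1/3 - q_C1/2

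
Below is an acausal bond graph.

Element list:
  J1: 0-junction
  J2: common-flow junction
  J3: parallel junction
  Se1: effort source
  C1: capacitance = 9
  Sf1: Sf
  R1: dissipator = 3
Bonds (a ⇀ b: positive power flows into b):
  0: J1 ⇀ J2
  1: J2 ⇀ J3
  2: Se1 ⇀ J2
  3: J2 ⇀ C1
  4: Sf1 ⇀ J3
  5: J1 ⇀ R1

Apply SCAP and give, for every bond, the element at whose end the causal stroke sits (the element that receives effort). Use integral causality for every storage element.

β2 |J2  (Se1: effort source, stroke at far end)
β4 |Sf1  (Sf1 fixes flow; stroke at Sf1)
β1 |J3  (J3 needs exactly one e-in)
β0 |J2  (common-f at J2 fixed by 1)
β3 |J2  (common-f at J2 fixed by 1)
β5 |J1  (closing 0-jn rule on J1)

#0 stroke at J2
#1 stroke at J3
#2 stroke at J2
#3 stroke at J2
#4 stroke at Sf1
#5 stroke at J1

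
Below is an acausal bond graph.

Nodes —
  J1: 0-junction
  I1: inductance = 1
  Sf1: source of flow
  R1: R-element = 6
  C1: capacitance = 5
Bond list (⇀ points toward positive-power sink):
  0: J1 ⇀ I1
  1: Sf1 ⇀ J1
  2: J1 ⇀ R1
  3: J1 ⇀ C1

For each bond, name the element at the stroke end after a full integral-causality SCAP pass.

β0 stroke→I1
β1 stroke→Sf1
β2 stroke→R1
β3 stroke→J1

bond 1 |Sf1  (source Sf1 imposes f)
bond 0 |I1  (I1: I, integral causality)
bond 3 |J1  (prefer integral on C1)
bond 2 |R1  (0-jn J1 has e-setter on 3)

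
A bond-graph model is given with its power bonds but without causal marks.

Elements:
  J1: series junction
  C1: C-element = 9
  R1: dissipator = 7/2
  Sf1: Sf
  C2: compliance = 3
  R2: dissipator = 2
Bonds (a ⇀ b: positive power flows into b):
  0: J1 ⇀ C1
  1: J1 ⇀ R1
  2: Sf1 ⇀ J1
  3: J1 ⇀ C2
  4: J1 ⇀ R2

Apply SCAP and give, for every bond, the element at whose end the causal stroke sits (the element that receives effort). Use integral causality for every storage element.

b2 |Sf1  (Sf1 (Sf) sets flow on bond)
b0 |J1  (J1 flow already set via bond 2)
b1 |J1  (J1 flow already set via bond 2)
b3 |J1  (J1: bond 2 brought flow, rest push out)
b4 |J1  (1-jn J1 has f-setter on 2)

#0 |J1
#1 |J1
#2 |Sf1
#3 |J1
#4 |J1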